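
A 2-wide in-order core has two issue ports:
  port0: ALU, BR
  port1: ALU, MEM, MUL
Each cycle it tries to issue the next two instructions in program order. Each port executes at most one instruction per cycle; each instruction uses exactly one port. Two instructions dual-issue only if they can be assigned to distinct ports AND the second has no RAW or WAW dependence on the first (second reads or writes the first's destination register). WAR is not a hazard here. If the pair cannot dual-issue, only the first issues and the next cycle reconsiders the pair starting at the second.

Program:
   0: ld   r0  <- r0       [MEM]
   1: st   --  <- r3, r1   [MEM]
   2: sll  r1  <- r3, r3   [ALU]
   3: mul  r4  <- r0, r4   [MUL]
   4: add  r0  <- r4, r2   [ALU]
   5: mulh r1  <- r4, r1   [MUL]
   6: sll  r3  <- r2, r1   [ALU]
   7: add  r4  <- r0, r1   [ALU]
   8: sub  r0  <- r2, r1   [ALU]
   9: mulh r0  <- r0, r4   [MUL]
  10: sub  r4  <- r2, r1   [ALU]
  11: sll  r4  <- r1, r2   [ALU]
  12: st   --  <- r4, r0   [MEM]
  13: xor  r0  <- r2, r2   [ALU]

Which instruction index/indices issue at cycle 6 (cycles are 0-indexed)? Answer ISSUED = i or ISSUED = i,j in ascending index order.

c0: i0 ld  no-port MEM/MEM
c1: i1/i2 st sll  dual
c2: i3 mul  RAW r4
c3: i4/i5 add mulh  dual
c4: i6/i7 sll add  dual
c5: i8 sub  RAW+WAW r0
c6: i9/i10 mulh sub  dual
c7: i11 sll  RAW r4
c8: i12/i13 st xor  dual

ISSUED = 9,10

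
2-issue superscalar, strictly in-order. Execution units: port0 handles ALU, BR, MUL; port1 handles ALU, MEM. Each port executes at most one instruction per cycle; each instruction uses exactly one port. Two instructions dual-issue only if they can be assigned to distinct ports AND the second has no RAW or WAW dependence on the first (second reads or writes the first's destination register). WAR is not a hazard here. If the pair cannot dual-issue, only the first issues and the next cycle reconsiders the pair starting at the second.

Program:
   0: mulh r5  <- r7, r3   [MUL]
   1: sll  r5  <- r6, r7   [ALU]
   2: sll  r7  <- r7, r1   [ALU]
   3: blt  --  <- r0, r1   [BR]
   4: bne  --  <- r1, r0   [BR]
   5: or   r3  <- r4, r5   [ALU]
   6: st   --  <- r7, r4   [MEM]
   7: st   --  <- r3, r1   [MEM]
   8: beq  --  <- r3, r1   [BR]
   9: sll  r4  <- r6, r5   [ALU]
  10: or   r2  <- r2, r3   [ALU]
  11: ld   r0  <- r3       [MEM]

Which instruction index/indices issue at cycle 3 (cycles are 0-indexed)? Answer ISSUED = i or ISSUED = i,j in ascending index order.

#0 head=0: mulh i0 WAW r5
#1 head=1: sll sll i1,i2 2-wide
#2 head=3: blt i3 no-port BR/BR
#3 head=4: bne or i4,i5 2-wide
#4 head=6: st i6 no-port MEM/MEM
#5 head=7: st beq i7,i8 2-wide
#6 head=9: sll or i9,i10 2-wide
#7 head=11: ld i11 tail

ISSUED = 4,5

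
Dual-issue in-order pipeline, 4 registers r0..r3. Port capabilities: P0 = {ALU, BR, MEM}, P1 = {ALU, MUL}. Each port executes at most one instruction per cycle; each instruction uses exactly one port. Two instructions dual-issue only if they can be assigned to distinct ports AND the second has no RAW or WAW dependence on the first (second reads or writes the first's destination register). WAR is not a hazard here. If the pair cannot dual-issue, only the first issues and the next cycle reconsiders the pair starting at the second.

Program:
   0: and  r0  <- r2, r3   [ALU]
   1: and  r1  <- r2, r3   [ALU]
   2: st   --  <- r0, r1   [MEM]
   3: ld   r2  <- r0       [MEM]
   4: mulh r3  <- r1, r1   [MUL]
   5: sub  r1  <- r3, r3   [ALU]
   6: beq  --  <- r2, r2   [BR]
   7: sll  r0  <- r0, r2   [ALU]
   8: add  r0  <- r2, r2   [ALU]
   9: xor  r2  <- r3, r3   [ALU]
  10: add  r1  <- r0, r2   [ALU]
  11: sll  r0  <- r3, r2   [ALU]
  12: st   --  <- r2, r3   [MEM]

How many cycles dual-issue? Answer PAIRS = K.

PAIRS = 5

  cy0 -> i0/i1 (and.ALU/and.ALU) 2-wide
  cy1 -> i2 (st.MEM) no-port MEM/MEM
  cy2 -> i3/i4 (ld.MEM/mulh.MUL) 2-wide
  cy3 -> i5/i6 (sub.ALU/beq.BR) 2-wide
  cy4 -> i7 (sll.ALU) WAW r0
  cy5 -> i8/i9 (add.ALU/xor.ALU) 2-wide
  cy6 -> i10/i11 (add.ALU/sll.ALU) 2-wide
  cy7 -> i12 (st.MEM) tail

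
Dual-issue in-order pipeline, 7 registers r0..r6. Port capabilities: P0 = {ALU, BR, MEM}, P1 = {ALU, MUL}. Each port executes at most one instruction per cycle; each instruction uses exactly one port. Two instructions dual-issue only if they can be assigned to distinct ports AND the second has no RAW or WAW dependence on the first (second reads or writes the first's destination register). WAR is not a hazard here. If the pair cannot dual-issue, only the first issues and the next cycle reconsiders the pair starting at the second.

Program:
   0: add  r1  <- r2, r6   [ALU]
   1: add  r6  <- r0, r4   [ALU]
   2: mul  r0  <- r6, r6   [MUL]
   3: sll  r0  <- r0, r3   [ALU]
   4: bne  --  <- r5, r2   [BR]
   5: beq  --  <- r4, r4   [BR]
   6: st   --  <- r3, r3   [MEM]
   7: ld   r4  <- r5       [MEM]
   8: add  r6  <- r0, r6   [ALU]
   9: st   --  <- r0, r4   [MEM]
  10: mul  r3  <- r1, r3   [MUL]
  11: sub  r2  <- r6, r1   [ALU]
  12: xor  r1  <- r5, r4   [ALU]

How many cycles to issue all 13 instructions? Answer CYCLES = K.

CYCLES = 8

t=0 i0/i1:add.ALU+add.ALU ; 2-wide
t=1 i2:mul.MUL ; RAW+WAW r0
t=2 i3/i4:sll.ALU+bne.BR ; 2-wide
t=3 i5:beq.BR ; no-port BR/MEM
t=4 i6:st.MEM ; no-port MEM/MEM
t=5 i7/i8:ld.MEM+add.ALU ; 2-wide
t=6 i9/i10:st.MEM+mul.MUL ; 2-wide
t=7 i11/i12:sub.ALU+xor.ALU ; 2-wide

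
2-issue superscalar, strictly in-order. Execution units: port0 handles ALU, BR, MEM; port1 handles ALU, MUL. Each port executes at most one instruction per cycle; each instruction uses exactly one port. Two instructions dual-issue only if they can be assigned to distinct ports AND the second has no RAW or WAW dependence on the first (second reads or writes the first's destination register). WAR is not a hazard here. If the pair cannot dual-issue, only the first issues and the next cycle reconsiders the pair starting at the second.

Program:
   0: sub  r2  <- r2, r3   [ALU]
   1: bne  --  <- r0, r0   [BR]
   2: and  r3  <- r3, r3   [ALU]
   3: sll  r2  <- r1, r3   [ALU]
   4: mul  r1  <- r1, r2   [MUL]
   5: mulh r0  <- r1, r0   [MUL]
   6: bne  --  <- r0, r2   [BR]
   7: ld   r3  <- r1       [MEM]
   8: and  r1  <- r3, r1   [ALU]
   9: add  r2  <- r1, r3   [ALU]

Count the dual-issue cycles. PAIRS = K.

PAIRS = 1

t=0 i0/i1:sub/bne ; 2-wide
t=1 i2:and ; RAW r3
t=2 i3:sll ; RAW r2
t=3 i4:mul ; no-port MUL/MUL
t=4 i5:mulh ; RAW r0
t=5 i6:bne ; no-port BR/MEM
t=6 i7:ld ; RAW r3
t=7 i8:and ; RAW r1
t=8 i9:add ; tail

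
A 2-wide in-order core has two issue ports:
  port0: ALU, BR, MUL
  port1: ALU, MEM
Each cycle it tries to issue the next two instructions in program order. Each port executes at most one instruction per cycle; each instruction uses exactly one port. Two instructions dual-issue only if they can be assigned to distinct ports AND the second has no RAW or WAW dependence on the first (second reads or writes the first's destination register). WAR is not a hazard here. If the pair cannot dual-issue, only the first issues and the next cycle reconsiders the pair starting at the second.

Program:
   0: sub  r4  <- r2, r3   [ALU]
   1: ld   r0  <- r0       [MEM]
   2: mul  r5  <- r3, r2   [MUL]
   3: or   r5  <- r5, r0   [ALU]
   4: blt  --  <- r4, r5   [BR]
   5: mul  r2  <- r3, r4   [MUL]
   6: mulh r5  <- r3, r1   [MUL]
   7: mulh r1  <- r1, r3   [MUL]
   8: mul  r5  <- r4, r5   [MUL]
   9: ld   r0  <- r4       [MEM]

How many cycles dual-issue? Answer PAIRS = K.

[0] i0/i1  sub+ld  -- 2-wide
[1] i2  mul  -- RAW+WAW r5
[2] i3  or  -- RAW r5
[3] i4  blt  -- no-port BR/MUL
[4] i5  mul  -- no-port MUL/MUL
[5] i6  mulh  -- no-port MUL/MUL
[6] i7  mulh  -- no-port MUL/MUL
[7] i8/i9  mul+ld  -- 2-wide

PAIRS = 2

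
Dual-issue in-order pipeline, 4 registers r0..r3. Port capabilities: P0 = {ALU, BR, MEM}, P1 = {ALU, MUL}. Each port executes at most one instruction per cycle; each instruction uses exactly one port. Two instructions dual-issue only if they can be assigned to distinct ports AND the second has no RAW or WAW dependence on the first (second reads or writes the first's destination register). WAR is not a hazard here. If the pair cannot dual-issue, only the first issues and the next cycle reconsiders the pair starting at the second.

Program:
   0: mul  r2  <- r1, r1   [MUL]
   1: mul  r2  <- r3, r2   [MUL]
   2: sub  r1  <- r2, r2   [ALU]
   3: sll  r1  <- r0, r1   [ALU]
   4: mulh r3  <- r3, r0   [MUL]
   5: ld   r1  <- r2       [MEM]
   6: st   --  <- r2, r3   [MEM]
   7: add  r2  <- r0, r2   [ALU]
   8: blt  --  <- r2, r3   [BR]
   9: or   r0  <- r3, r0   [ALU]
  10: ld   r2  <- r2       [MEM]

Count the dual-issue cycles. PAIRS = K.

#0 head=0: mul i0 no-port MUL/MUL
#1 head=1: mul i1 RAW r2
#2 head=2: sub i2 RAW+WAW r1
#3 head=3: sll;mulh i3,i4 dual
#4 head=5: ld i5 no-port MEM/MEM
#5 head=6: st;add i6,i7 dual
#6 head=8: blt;or i8,i9 dual
#7 head=10: ld i10 tail

PAIRS = 3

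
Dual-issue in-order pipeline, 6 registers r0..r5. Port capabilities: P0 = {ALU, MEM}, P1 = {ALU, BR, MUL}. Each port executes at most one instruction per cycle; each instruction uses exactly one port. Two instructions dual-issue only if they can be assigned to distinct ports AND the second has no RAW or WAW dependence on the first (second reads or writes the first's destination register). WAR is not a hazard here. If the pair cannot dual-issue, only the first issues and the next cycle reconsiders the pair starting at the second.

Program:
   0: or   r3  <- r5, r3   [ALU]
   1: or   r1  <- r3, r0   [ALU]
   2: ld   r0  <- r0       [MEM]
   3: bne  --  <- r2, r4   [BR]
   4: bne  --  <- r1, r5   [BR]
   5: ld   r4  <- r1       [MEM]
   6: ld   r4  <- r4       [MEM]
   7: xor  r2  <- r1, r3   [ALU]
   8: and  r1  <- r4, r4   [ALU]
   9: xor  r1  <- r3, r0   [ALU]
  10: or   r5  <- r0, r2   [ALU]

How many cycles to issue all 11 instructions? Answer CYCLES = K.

0. or.ALU @i0  | RAW r3
1. or.ALU;ld.MEM @i1+i2  | pair
2. bne.BR @i3  | no-port BR/BR
3. bne.BR;ld.MEM @i4+i5  | pair
4. ld.MEM;xor.ALU @i6+i7  | pair
5. and.ALU @i8  | WAW r1
6. xor.ALU;or.ALU @i9+i10  | pair

CYCLES = 7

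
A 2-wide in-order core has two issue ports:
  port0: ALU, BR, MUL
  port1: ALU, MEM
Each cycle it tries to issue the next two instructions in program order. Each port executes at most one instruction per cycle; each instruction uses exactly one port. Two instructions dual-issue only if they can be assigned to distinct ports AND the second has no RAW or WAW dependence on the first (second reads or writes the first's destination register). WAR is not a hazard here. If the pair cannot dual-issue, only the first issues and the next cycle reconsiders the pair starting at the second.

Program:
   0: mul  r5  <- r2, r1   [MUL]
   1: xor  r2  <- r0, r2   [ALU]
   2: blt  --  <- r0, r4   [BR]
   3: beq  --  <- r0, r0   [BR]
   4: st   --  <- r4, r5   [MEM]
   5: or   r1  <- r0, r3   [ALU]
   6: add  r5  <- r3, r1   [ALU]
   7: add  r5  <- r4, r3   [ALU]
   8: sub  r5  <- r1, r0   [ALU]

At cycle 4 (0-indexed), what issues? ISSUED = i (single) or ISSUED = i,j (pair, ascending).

c0: i0&i1 mul.MUL;xor.ALU  pair
c1: i2 blt.BR  no-port BR/BR
c2: i3&i4 beq.BR;st.MEM  pair
c3: i5 or.ALU  RAW r1
c4: i6 add.ALU  WAW r5
c5: i7 add.ALU  WAW r5
c6: i8 sub.ALU  tail

ISSUED = 6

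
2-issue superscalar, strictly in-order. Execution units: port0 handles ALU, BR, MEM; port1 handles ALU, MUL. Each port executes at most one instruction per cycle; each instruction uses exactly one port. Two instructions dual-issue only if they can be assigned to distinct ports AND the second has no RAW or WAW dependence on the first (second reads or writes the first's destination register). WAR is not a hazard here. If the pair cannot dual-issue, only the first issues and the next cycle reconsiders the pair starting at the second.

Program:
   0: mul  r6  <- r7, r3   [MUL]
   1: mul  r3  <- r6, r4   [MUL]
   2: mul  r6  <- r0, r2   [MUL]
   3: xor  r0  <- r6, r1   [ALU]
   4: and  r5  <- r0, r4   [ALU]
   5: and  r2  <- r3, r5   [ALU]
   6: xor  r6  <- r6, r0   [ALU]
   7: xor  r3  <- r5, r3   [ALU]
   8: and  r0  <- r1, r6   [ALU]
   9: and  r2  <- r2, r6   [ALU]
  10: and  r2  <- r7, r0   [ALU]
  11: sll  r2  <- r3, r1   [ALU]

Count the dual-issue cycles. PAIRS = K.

  cy0 -> i0 (mul) no-port MUL/MUL
  cy1 -> i1 (mul) no-port MUL/MUL
  cy2 -> i2 (mul) RAW r6
  cy3 -> i3 (xor) RAW r0
  cy4 -> i4 (and) RAW r5
  cy5 -> i5/i6 (and;xor) dual
  cy6 -> i7/i8 (xor;and) dual
  cy7 -> i9 (and) WAW r2
  cy8 -> i10 (and) WAW r2
  cy9 -> i11 (sll) tail

PAIRS = 2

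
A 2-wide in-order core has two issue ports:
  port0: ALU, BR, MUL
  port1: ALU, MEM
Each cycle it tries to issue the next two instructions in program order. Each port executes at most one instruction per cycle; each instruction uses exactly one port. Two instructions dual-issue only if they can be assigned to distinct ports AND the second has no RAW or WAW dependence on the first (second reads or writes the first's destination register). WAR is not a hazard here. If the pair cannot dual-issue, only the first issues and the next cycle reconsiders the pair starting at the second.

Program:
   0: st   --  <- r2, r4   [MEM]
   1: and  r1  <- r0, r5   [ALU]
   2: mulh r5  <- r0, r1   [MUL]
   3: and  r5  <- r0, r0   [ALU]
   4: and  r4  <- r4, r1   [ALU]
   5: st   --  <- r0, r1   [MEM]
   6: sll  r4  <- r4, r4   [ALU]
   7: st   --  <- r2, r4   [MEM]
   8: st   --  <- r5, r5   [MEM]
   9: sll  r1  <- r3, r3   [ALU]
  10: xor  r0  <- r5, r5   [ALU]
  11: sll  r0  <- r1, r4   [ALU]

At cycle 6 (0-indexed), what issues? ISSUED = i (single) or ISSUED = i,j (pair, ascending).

ISSUED = 10

  cy0 -> i0+i1 (st.MEM;and.ALU) 2-wide
  cy1 -> i2 (mulh.MUL) WAW r5
  cy2 -> i3+i4 (and.ALU;and.ALU) 2-wide
  cy3 -> i5+i6 (st.MEM;sll.ALU) 2-wide
  cy4 -> i7 (st.MEM) no-port MEM/MEM
  cy5 -> i8+i9 (st.MEM;sll.ALU) 2-wide
  cy6 -> i10 (xor.ALU) WAW r0
  cy7 -> i11 (sll.ALU) tail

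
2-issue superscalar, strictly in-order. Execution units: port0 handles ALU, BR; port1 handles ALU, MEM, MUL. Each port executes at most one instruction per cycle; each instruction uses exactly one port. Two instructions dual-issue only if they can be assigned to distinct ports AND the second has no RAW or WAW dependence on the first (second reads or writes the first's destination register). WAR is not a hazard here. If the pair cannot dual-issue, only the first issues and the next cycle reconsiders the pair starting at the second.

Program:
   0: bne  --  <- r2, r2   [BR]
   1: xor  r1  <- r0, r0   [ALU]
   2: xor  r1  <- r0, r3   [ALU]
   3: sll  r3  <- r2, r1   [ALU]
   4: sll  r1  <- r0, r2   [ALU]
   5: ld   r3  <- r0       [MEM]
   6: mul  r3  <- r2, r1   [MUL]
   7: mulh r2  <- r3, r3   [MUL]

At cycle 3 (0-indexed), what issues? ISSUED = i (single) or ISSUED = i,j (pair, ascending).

ISSUED = 5

c0: i0&i1 bne;xor  pair
c1: i2 xor  RAW r1
c2: i3&i4 sll;sll  pair
c3: i5 ld  no-port MEM/MUL
c4: i6 mul  no-port MUL/MUL
c5: i7 mulh  tail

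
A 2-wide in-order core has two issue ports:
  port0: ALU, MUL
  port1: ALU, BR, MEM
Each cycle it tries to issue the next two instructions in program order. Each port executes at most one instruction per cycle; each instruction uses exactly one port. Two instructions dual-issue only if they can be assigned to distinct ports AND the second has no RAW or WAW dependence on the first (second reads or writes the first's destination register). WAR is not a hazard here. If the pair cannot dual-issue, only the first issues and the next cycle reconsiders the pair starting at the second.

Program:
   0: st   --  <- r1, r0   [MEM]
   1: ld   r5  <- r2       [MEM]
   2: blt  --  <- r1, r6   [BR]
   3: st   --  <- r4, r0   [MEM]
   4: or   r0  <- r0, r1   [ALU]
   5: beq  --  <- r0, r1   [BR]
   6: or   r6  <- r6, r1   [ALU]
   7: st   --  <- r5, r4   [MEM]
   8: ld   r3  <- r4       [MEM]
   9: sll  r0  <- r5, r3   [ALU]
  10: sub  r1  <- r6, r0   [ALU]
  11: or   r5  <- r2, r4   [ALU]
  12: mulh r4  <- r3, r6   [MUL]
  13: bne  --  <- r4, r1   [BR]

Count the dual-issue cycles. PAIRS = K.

PAIRS = 3

#0 head=0: st i0 no-port MEM/MEM
#1 head=1: ld i1 no-port MEM/BR
#2 head=2: blt i2 no-port BR/MEM
#3 head=3: st;or i3&i4 dual
#4 head=5: beq;or i5&i6 dual
#5 head=7: st i7 no-port MEM/MEM
#6 head=8: ld i8 RAW r3
#7 head=9: sll i9 RAW r0
#8 head=10: sub;or i10&i11 dual
#9 head=12: mulh i12 RAW r4
#10 head=13: bne i13 tail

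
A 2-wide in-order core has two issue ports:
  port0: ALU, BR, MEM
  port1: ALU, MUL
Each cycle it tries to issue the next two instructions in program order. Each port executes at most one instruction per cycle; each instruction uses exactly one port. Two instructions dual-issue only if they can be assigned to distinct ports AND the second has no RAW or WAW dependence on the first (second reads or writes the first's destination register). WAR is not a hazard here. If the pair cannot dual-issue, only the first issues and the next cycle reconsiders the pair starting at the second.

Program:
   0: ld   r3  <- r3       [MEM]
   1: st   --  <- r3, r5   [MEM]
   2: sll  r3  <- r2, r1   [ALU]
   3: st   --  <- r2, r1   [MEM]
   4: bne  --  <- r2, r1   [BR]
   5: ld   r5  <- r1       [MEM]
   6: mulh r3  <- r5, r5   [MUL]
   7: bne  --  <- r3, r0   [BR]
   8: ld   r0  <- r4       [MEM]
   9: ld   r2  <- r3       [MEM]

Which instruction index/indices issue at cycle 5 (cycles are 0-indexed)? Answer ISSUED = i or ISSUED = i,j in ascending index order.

0. ld.MEM @i0  | no-port MEM/MEM
1. st.MEM;sll.ALU @i1+i2  | 2-wide
2. st.MEM @i3  | no-port MEM/BR
3. bne.BR @i4  | no-port BR/MEM
4. ld.MEM @i5  | RAW r5
5. mulh.MUL @i6  | RAW r3
6. bne.BR @i7  | no-port BR/MEM
7. ld.MEM @i8  | no-port MEM/MEM
8. ld.MEM @i9  | tail

ISSUED = 6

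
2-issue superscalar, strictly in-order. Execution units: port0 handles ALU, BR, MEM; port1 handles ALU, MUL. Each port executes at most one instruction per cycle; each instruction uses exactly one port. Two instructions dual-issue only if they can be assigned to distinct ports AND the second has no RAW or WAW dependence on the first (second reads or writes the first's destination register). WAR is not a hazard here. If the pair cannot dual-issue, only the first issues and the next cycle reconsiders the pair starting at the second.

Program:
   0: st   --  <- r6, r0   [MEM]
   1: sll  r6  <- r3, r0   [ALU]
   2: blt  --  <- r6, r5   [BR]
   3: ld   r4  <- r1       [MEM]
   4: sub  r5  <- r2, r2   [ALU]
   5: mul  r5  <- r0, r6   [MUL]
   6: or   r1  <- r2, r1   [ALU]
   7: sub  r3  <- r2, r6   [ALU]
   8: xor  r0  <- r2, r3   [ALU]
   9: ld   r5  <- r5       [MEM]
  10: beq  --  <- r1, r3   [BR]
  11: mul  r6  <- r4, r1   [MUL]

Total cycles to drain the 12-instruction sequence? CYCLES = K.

CYCLES = 7

  cy0 -> i0+i1 (st;sll) pair
  cy1 -> i2 (blt) no-port BR/MEM
  cy2 -> i3+i4 (ld;sub) pair
  cy3 -> i5+i6 (mul;or) pair
  cy4 -> i7 (sub) RAW r3
  cy5 -> i8+i9 (xor;ld) pair
  cy6 -> i10+i11 (beq;mul) pair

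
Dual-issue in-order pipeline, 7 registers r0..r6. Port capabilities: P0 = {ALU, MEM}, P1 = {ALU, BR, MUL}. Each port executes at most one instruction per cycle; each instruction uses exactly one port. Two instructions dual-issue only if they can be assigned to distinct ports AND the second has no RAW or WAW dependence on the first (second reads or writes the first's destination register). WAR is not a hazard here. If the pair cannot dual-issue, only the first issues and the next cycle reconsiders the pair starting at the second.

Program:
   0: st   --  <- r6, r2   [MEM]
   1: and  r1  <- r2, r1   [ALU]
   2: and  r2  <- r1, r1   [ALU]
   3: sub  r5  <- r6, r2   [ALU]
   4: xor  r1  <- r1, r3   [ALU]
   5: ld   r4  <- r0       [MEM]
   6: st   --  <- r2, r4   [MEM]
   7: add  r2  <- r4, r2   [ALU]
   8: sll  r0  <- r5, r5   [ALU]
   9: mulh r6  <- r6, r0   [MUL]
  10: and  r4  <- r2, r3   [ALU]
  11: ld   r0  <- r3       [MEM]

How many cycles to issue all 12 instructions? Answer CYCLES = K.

CYCLES = 8

  cy0 -> i0&i1 (st.MEM/and.ALU) pair
  cy1 -> i2 (and.ALU) RAW r2
  cy2 -> i3&i4 (sub.ALU/xor.ALU) pair
  cy3 -> i5 (ld.MEM) no-port MEM/MEM
  cy4 -> i6&i7 (st.MEM/add.ALU) pair
  cy5 -> i8 (sll.ALU) RAW r0
  cy6 -> i9&i10 (mulh.MUL/and.ALU) pair
  cy7 -> i11 (ld.MEM) tail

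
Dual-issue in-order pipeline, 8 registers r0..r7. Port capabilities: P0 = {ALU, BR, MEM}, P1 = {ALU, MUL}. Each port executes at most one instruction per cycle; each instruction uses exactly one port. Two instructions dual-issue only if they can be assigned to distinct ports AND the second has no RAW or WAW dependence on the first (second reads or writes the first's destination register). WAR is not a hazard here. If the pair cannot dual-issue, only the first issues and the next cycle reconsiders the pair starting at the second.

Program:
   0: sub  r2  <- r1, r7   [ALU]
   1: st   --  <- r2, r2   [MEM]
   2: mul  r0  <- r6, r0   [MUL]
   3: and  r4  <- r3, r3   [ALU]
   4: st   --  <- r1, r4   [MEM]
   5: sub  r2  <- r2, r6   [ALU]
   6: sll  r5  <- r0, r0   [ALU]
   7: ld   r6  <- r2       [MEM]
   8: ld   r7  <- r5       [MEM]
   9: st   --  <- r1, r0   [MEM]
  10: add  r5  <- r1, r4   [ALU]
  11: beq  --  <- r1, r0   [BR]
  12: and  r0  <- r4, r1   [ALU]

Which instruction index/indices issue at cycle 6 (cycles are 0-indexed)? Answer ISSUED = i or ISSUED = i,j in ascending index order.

ISSUED = 9,10

  cy0 -> i0 (sub.ALU) RAW r2
  cy1 -> i1+i2 (st.MEM;mul.MUL) pair
  cy2 -> i3 (and.ALU) RAW r4
  cy3 -> i4+i5 (st.MEM;sub.ALU) pair
  cy4 -> i6+i7 (sll.ALU;ld.MEM) pair
  cy5 -> i8 (ld.MEM) no-port MEM/MEM
  cy6 -> i9+i10 (st.MEM;add.ALU) pair
  cy7 -> i11+i12 (beq.BR;and.ALU) pair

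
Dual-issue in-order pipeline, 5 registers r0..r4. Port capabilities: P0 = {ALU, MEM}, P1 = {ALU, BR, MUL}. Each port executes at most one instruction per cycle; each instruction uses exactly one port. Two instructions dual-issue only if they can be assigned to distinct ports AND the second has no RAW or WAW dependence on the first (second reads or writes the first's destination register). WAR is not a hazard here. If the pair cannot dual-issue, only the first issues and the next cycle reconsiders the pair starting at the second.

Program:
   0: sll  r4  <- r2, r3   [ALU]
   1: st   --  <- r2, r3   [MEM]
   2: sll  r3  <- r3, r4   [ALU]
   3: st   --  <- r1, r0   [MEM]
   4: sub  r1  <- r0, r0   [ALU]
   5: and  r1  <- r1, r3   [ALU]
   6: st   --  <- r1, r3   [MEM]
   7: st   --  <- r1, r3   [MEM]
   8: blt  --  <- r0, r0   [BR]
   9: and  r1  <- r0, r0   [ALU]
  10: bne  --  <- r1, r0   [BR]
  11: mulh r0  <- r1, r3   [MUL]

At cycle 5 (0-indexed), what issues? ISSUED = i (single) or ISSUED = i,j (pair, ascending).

c0: i0&i1 sll.ALU st.MEM  dual
c1: i2&i3 sll.ALU st.MEM  dual
c2: i4 sub.ALU  RAW+WAW r1
c3: i5 and.ALU  RAW r1
c4: i6 st.MEM  no-port MEM/MEM
c5: i7&i8 st.MEM blt.BR  dual
c6: i9 and.ALU  RAW r1
c7: i10 bne.BR  no-port BR/MUL
c8: i11 mulh.MUL  tail

ISSUED = 7,8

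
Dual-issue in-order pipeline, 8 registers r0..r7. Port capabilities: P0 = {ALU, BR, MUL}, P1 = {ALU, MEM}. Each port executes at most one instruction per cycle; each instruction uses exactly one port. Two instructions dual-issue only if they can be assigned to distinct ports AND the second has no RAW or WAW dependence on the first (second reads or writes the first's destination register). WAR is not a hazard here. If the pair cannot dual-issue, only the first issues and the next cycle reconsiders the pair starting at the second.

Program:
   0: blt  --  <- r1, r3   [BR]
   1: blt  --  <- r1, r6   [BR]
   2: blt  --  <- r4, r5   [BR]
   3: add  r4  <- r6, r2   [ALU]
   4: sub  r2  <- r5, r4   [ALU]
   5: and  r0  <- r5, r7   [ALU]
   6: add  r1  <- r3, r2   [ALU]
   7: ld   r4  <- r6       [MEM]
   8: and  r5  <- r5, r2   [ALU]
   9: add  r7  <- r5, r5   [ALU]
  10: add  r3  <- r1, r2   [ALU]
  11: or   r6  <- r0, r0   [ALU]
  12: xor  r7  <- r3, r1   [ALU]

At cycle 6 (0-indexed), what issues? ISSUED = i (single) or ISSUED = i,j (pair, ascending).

t=0 i0:blt ; no-port BR/BR
t=1 i1:blt ; no-port BR/BR
t=2 i2,i3:blt+add ; dual
t=3 i4,i5:sub+and ; dual
t=4 i6,i7:add+ld ; dual
t=5 i8:and ; RAW r5
t=6 i9,i10:add+add ; dual
t=7 i11,i12:or+xor ; dual

ISSUED = 9,10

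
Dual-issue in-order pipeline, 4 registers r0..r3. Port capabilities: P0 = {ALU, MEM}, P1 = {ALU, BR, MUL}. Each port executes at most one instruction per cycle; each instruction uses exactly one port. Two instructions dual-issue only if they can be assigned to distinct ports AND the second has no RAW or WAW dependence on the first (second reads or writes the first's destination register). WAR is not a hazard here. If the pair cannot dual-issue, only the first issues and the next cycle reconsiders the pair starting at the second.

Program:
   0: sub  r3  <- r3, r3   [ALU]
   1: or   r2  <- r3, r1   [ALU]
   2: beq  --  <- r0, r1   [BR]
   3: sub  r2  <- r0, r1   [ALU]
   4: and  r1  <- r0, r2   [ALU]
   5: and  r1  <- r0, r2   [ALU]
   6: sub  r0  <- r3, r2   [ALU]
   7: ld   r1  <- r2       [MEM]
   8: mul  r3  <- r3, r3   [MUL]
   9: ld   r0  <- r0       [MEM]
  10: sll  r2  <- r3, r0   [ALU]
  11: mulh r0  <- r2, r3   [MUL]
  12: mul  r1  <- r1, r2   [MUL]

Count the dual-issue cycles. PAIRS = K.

PAIRS = 3

c0: i0 sub.ALU  RAW r3
c1: i1,i2 or.ALU beq.BR  pair
c2: i3 sub.ALU  RAW r2
c3: i4 and.ALU  WAW r1
c4: i5,i6 and.ALU sub.ALU  pair
c5: i7,i8 ld.MEM mul.MUL  pair
c6: i9 ld.MEM  RAW r0
c7: i10 sll.ALU  RAW r2
c8: i11 mulh.MUL  no-port MUL/MUL
c9: i12 mul.MUL  tail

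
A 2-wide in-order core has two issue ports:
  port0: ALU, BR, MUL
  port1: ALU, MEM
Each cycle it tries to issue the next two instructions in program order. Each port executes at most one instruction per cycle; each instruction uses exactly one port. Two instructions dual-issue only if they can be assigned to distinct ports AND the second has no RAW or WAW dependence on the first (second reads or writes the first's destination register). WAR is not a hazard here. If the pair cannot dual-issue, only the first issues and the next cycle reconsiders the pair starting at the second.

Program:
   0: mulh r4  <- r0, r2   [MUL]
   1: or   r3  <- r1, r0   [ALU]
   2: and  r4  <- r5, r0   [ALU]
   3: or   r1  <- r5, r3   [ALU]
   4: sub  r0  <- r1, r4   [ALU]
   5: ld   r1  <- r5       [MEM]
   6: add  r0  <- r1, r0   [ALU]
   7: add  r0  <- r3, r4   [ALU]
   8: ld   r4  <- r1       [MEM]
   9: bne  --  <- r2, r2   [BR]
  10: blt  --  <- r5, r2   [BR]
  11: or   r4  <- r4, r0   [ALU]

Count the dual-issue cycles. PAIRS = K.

c0: i0&i1 mulh;or  dual
c1: i2&i3 and;or  dual
c2: i4&i5 sub;ld  dual
c3: i6 add  WAW r0
c4: i7&i8 add;ld  dual
c5: i9 bne  no-port BR/BR
c6: i10&i11 blt;or  dual

PAIRS = 5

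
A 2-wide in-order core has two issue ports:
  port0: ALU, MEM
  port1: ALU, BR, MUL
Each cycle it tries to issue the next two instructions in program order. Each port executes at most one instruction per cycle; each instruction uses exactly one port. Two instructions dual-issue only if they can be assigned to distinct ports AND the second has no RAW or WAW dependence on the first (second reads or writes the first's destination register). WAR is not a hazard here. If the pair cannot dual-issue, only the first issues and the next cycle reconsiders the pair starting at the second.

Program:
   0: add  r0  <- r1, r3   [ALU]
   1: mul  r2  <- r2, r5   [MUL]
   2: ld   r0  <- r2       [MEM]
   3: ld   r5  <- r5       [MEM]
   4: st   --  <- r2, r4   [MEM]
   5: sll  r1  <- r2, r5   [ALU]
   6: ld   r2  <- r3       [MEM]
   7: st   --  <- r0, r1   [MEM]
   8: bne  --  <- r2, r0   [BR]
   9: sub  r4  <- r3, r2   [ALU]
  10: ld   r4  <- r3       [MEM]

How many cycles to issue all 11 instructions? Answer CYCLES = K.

c0: i0/i1 add mul  2-wide
c1: i2 ld  no-port MEM/MEM
c2: i3 ld  no-port MEM/MEM
c3: i4/i5 st sll  2-wide
c4: i6 ld  no-port MEM/MEM
c5: i7/i8 st bne  2-wide
c6: i9 sub  WAW r4
c7: i10 ld  tail

CYCLES = 8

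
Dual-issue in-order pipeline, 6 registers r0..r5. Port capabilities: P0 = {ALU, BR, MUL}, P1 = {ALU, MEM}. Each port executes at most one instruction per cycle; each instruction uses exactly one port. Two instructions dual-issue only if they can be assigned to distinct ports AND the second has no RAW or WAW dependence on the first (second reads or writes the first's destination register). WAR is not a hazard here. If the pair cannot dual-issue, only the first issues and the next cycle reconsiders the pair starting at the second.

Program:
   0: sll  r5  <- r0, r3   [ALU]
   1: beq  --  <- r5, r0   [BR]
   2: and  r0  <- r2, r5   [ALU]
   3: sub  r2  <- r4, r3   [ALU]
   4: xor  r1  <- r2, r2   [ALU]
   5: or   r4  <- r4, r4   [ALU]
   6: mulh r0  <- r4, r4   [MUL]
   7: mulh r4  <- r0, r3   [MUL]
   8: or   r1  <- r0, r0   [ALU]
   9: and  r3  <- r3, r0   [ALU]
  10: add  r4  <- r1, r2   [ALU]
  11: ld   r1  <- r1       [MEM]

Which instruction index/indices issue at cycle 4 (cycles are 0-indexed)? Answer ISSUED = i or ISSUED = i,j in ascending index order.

ISSUED = 6

t=0 i0:sll.ALU ; RAW r5
t=1 i1+i2:beq.BR+and.ALU ; dual
t=2 i3:sub.ALU ; RAW r2
t=3 i4+i5:xor.ALU+or.ALU ; dual
t=4 i6:mulh.MUL ; no-port MUL/MUL
t=5 i7+i8:mulh.MUL+or.ALU ; dual
t=6 i9+i10:and.ALU+add.ALU ; dual
t=7 i11:ld.MEM ; tail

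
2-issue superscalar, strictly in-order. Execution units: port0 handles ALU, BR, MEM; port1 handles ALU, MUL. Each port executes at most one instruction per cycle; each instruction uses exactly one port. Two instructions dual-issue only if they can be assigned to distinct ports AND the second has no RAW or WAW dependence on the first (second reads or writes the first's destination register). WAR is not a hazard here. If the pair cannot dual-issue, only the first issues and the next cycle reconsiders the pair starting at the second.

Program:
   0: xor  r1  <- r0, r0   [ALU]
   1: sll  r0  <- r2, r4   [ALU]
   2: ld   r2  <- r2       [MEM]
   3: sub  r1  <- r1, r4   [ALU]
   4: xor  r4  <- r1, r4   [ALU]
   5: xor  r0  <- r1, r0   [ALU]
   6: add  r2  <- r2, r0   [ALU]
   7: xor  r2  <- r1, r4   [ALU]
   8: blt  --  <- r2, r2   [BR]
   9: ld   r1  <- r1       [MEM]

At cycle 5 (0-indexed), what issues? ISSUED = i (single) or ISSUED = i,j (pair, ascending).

ISSUED = 8

t=0 i0,i1:xor+sll ; dual
t=1 i2,i3:ld+sub ; dual
t=2 i4,i5:xor+xor ; dual
t=3 i6:add ; WAW r2
t=4 i7:xor ; RAW r2
t=5 i8:blt ; no-port BR/MEM
t=6 i9:ld ; tail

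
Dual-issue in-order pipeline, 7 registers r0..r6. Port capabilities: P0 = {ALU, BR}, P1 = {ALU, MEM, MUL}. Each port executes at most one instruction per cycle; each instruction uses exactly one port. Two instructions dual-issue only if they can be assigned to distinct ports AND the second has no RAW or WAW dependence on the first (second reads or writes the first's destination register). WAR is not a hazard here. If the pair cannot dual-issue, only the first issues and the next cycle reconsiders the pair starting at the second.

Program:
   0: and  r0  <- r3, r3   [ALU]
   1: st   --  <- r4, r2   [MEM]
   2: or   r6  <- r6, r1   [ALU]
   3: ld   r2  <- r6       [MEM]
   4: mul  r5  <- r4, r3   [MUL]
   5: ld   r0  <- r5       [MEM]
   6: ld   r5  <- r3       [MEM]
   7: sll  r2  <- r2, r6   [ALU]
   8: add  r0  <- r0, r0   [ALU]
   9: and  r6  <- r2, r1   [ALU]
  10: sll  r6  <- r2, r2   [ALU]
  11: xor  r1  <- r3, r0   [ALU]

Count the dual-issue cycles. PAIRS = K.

PAIRS = 4

#0 head=0: and/st i0&i1 2-wide
#1 head=2: or i2 RAW r6
#2 head=3: ld i3 no-port MEM/MUL
#3 head=4: mul i4 no-port MUL/MEM
#4 head=5: ld i5 no-port MEM/MEM
#5 head=6: ld/sll i6&i7 2-wide
#6 head=8: add/and i8&i9 2-wide
#7 head=10: sll/xor i10&i11 2-wide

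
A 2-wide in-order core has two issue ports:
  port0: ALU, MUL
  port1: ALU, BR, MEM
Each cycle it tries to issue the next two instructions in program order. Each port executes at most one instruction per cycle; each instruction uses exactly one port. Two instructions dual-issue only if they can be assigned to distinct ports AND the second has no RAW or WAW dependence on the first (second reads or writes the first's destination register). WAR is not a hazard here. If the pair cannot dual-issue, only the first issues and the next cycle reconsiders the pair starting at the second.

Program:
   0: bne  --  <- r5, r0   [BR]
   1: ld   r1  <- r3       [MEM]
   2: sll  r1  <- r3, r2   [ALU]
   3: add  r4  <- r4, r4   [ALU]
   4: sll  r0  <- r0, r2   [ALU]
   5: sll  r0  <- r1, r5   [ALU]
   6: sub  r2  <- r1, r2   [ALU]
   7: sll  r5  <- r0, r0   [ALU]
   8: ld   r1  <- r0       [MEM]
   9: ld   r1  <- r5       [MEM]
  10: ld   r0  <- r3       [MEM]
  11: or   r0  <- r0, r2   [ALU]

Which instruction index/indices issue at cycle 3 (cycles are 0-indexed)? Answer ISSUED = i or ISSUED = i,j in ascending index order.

ISSUED = 4

[0] i0  bne  -- no-port BR/MEM
[1] i1  ld  -- WAW r1
[2] i2,i3  sll;add  -- dual
[3] i4  sll  -- WAW r0
[4] i5,i6  sll;sub  -- dual
[5] i7,i8  sll;ld  -- dual
[6] i9  ld  -- no-port MEM/MEM
[7] i10  ld  -- RAW+WAW r0
[8] i11  or  -- tail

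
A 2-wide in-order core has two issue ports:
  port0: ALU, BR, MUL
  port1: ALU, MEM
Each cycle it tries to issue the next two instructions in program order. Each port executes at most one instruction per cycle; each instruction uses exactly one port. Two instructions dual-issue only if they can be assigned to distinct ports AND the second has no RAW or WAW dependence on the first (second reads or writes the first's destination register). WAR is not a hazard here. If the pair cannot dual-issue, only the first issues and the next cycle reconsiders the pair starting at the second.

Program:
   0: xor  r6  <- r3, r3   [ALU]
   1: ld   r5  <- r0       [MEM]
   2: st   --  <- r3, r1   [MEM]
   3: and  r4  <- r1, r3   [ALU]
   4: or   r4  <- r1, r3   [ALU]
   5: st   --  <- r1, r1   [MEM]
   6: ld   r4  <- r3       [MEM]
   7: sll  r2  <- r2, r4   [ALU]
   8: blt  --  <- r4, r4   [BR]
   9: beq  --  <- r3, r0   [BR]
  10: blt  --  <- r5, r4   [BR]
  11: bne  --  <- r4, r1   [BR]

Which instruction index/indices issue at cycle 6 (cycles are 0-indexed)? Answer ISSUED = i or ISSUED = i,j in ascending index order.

ISSUED = 10

#0 head=0: xor;ld i0&i1 dual
#1 head=2: st;and i2&i3 dual
#2 head=4: or;st i4&i5 dual
#3 head=6: ld i6 RAW r4
#4 head=7: sll;blt i7&i8 dual
#5 head=9: beq i9 no-port BR/BR
#6 head=10: blt i10 no-port BR/BR
#7 head=11: bne i11 tail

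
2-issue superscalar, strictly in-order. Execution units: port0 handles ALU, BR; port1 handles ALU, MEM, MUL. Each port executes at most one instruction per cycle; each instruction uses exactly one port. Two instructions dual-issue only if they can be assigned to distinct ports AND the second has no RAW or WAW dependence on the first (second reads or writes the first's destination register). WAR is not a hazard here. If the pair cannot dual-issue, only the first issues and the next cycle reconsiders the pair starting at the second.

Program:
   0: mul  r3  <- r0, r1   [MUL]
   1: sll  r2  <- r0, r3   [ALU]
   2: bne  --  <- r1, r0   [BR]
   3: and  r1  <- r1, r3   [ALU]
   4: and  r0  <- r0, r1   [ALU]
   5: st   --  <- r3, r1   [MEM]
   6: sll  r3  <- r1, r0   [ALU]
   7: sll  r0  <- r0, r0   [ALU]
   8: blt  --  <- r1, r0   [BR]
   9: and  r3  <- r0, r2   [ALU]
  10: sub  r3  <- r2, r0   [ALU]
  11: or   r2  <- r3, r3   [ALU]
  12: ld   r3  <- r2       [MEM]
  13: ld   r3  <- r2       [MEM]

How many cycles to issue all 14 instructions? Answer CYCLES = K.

CYCLES = 10

0. mul.MUL @i0  | RAW r3
1. sll.ALU;bne.BR @i1&i2  | 2-wide
2. and.ALU @i3  | RAW r1
3. and.ALU;st.MEM @i4&i5  | 2-wide
4. sll.ALU;sll.ALU @i6&i7  | 2-wide
5. blt.BR;and.ALU @i8&i9  | 2-wide
6. sub.ALU @i10  | RAW r3
7. or.ALU @i11  | RAW r2
8. ld.MEM @i12  | no-port MEM/MEM
9. ld.MEM @i13  | tail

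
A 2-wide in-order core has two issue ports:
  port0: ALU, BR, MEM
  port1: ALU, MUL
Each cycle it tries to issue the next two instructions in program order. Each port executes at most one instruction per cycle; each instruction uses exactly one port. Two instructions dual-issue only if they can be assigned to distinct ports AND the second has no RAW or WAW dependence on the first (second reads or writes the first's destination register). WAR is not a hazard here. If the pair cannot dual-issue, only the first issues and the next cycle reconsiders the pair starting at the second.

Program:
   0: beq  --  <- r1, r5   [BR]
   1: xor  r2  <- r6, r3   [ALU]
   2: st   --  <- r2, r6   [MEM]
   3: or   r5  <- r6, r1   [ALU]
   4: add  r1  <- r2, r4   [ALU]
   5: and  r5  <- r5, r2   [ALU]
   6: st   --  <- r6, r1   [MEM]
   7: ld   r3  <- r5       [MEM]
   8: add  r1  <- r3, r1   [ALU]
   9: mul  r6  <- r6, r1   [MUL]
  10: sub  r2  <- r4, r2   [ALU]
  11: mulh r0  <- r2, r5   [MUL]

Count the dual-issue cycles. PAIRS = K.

PAIRS = 4

c0: i0/i1 beq/xor  2-wide
c1: i2/i3 st/or  2-wide
c2: i4/i5 add/and  2-wide
c3: i6 st  no-port MEM/MEM
c4: i7 ld  RAW r3
c5: i8 add  RAW r1
c6: i9/i10 mul/sub  2-wide
c7: i11 mulh  tail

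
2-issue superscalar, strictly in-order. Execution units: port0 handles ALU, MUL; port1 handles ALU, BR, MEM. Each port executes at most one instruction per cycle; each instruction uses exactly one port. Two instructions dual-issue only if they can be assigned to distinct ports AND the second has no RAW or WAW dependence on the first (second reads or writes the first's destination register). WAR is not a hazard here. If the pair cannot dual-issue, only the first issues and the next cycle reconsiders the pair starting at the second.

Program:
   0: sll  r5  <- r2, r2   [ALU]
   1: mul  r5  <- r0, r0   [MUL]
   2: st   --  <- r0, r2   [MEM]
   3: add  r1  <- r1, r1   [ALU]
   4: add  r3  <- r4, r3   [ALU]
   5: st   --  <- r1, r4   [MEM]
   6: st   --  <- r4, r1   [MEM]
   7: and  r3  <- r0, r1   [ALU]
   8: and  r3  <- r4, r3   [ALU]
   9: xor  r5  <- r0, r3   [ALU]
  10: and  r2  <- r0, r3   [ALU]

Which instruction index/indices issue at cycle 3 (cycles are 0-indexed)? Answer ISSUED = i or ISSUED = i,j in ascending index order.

ISSUED = 5

0. sll @i0  | WAW r5
1. mul;st @i1+i2  | pair
2. add;add @i3+i4  | pair
3. st @i5  | no-port MEM/MEM
4. st;and @i6+i7  | pair
5. and @i8  | RAW r3
6. xor;and @i9+i10  | pair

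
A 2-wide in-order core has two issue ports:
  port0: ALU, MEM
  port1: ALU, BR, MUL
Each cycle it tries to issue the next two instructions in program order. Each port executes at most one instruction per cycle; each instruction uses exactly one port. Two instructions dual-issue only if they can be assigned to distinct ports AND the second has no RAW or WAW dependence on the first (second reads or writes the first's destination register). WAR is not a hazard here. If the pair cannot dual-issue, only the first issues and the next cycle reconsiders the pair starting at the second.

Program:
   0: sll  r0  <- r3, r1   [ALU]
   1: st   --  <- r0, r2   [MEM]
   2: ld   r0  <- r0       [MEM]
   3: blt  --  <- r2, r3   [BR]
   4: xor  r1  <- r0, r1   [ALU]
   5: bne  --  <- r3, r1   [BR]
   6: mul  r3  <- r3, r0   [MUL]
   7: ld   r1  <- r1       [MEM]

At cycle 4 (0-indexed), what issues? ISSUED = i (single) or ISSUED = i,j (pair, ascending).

ISSUED = 5

#0 head=0: sll i0 RAW r0
#1 head=1: st i1 no-port MEM/MEM
#2 head=2: ld/blt i2&i3 pair
#3 head=4: xor i4 RAW r1
#4 head=5: bne i5 no-port BR/MUL
#5 head=6: mul/ld i6&i7 pair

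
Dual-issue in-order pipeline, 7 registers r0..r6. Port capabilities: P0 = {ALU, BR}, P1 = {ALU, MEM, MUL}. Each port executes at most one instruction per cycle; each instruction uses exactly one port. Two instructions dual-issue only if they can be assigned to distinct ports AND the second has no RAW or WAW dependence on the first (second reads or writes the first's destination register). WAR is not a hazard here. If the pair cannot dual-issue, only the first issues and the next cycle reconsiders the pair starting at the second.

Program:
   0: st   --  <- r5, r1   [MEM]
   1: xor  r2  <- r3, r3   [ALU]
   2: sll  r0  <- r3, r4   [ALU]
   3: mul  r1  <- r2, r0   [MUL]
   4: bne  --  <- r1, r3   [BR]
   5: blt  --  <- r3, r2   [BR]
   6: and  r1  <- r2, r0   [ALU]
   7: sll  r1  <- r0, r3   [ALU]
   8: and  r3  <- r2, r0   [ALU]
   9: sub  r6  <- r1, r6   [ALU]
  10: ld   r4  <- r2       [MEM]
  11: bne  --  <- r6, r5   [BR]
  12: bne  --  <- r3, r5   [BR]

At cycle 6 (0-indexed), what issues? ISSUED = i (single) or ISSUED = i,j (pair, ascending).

ISSUED = 9,10

c0: i0/i1 st;xor  dual
c1: i2 sll  RAW r0
c2: i3 mul  RAW r1
c3: i4 bne  no-port BR/BR
c4: i5/i6 blt;and  dual
c5: i7/i8 sll;and  dual
c6: i9/i10 sub;ld  dual
c7: i11 bne  no-port BR/BR
c8: i12 bne  tail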